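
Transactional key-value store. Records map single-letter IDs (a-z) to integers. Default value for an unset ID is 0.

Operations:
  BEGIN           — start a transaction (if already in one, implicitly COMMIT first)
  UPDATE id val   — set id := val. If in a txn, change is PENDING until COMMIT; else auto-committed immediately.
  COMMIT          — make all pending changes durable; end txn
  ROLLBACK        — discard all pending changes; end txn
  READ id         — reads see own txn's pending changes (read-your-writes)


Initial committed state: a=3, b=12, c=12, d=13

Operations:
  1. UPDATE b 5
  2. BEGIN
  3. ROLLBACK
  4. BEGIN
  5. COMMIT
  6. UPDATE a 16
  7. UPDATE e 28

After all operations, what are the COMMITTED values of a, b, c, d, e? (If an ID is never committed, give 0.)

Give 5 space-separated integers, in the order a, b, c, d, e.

Answer: 16 5 12 13 28

Derivation:
Initial committed: {a=3, b=12, c=12, d=13}
Op 1: UPDATE b=5 (auto-commit; committed b=5)
Op 2: BEGIN: in_txn=True, pending={}
Op 3: ROLLBACK: discarded pending []; in_txn=False
Op 4: BEGIN: in_txn=True, pending={}
Op 5: COMMIT: merged [] into committed; committed now {a=3, b=5, c=12, d=13}
Op 6: UPDATE a=16 (auto-commit; committed a=16)
Op 7: UPDATE e=28 (auto-commit; committed e=28)
Final committed: {a=16, b=5, c=12, d=13, e=28}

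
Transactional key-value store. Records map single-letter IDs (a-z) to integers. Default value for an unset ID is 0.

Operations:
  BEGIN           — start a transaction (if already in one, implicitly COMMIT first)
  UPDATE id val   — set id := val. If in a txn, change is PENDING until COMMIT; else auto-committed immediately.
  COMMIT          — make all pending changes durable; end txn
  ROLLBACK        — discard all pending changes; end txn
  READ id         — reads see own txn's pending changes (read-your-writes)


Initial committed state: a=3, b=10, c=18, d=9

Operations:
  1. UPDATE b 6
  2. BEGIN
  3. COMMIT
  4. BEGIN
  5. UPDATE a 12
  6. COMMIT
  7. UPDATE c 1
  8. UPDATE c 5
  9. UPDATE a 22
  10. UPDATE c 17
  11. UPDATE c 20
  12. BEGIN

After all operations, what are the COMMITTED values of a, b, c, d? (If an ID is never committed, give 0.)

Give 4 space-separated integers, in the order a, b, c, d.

Answer: 22 6 20 9

Derivation:
Initial committed: {a=3, b=10, c=18, d=9}
Op 1: UPDATE b=6 (auto-commit; committed b=6)
Op 2: BEGIN: in_txn=True, pending={}
Op 3: COMMIT: merged [] into committed; committed now {a=3, b=6, c=18, d=9}
Op 4: BEGIN: in_txn=True, pending={}
Op 5: UPDATE a=12 (pending; pending now {a=12})
Op 6: COMMIT: merged ['a'] into committed; committed now {a=12, b=6, c=18, d=9}
Op 7: UPDATE c=1 (auto-commit; committed c=1)
Op 8: UPDATE c=5 (auto-commit; committed c=5)
Op 9: UPDATE a=22 (auto-commit; committed a=22)
Op 10: UPDATE c=17 (auto-commit; committed c=17)
Op 11: UPDATE c=20 (auto-commit; committed c=20)
Op 12: BEGIN: in_txn=True, pending={}
Final committed: {a=22, b=6, c=20, d=9}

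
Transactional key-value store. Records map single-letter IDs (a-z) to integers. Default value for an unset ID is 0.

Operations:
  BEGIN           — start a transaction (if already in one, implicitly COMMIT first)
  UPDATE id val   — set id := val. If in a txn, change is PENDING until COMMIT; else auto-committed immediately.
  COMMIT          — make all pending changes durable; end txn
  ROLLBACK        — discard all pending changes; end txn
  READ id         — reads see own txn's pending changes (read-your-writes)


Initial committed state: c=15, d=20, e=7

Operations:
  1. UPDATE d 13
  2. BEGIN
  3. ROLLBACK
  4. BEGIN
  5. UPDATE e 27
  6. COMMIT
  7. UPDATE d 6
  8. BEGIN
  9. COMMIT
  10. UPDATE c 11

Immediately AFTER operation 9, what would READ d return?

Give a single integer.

Answer: 6

Derivation:
Initial committed: {c=15, d=20, e=7}
Op 1: UPDATE d=13 (auto-commit; committed d=13)
Op 2: BEGIN: in_txn=True, pending={}
Op 3: ROLLBACK: discarded pending []; in_txn=False
Op 4: BEGIN: in_txn=True, pending={}
Op 5: UPDATE e=27 (pending; pending now {e=27})
Op 6: COMMIT: merged ['e'] into committed; committed now {c=15, d=13, e=27}
Op 7: UPDATE d=6 (auto-commit; committed d=6)
Op 8: BEGIN: in_txn=True, pending={}
Op 9: COMMIT: merged [] into committed; committed now {c=15, d=6, e=27}
After op 9: visible(d) = 6 (pending={}, committed={c=15, d=6, e=27})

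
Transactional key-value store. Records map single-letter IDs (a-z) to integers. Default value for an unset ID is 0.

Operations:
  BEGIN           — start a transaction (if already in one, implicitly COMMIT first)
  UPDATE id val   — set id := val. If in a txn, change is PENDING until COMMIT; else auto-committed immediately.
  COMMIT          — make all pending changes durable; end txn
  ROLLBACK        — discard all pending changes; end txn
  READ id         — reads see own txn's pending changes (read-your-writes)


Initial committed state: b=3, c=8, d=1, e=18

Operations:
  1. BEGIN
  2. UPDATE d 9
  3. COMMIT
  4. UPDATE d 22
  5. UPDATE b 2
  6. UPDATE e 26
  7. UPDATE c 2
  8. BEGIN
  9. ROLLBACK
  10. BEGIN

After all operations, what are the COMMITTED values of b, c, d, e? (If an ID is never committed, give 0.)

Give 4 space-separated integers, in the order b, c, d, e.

Answer: 2 2 22 26

Derivation:
Initial committed: {b=3, c=8, d=1, e=18}
Op 1: BEGIN: in_txn=True, pending={}
Op 2: UPDATE d=9 (pending; pending now {d=9})
Op 3: COMMIT: merged ['d'] into committed; committed now {b=3, c=8, d=9, e=18}
Op 4: UPDATE d=22 (auto-commit; committed d=22)
Op 5: UPDATE b=2 (auto-commit; committed b=2)
Op 6: UPDATE e=26 (auto-commit; committed e=26)
Op 7: UPDATE c=2 (auto-commit; committed c=2)
Op 8: BEGIN: in_txn=True, pending={}
Op 9: ROLLBACK: discarded pending []; in_txn=False
Op 10: BEGIN: in_txn=True, pending={}
Final committed: {b=2, c=2, d=22, e=26}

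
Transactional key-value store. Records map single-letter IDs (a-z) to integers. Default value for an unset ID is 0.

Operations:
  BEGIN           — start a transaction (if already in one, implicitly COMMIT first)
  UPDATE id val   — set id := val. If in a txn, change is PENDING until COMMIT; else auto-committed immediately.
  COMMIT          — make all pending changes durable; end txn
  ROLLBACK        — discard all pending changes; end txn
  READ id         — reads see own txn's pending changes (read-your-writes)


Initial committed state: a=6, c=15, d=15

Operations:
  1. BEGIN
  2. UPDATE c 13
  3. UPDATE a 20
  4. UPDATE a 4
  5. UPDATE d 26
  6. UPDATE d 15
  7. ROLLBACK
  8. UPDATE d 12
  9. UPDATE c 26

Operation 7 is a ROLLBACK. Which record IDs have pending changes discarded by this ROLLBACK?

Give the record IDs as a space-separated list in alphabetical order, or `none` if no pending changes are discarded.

Answer: a c d

Derivation:
Initial committed: {a=6, c=15, d=15}
Op 1: BEGIN: in_txn=True, pending={}
Op 2: UPDATE c=13 (pending; pending now {c=13})
Op 3: UPDATE a=20 (pending; pending now {a=20, c=13})
Op 4: UPDATE a=4 (pending; pending now {a=4, c=13})
Op 5: UPDATE d=26 (pending; pending now {a=4, c=13, d=26})
Op 6: UPDATE d=15 (pending; pending now {a=4, c=13, d=15})
Op 7: ROLLBACK: discarded pending ['a', 'c', 'd']; in_txn=False
Op 8: UPDATE d=12 (auto-commit; committed d=12)
Op 9: UPDATE c=26 (auto-commit; committed c=26)
ROLLBACK at op 7 discards: ['a', 'c', 'd']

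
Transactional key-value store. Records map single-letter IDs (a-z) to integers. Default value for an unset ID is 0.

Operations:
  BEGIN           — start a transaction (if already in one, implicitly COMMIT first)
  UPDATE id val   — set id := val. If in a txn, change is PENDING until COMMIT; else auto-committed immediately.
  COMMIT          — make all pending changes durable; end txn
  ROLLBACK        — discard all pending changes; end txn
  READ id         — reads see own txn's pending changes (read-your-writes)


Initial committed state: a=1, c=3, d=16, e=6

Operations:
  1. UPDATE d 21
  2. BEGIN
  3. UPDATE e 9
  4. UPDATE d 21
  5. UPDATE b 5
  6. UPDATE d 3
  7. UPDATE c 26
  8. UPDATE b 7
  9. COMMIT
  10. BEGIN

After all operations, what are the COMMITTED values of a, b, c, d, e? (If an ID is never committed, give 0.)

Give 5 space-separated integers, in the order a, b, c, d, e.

Answer: 1 7 26 3 9

Derivation:
Initial committed: {a=1, c=3, d=16, e=6}
Op 1: UPDATE d=21 (auto-commit; committed d=21)
Op 2: BEGIN: in_txn=True, pending={}
Op 3: UPDATE e=9 (pending; pending now {e=9})
Op 4: UPDATE d=21 (pending; pending now {d=21, e=9})
Op 5: UPDATE b=5 (pending; pending now {b=5, d=21, e=9})
Op 6: UPDATE d=3 (pending; pending now {b=5, d=3, e=9})
Op 7: UPDATE c=26 (pending; pending now {b=5, c=26, d=3, e=9})
Op 8: UPDATE b=7 (pending; pending now {b=7, c=26, d=3, e=9})
Op 9: COMMIT: merged ['b', 'c', 'd', 'e'] into committed; committed now {a=1, b=7, c=26, d=3, e=9}
Op 10: BEGIN: in_txn=True, pending={}
Final committed: {a=1, b=7, c=26, d=3, e=9}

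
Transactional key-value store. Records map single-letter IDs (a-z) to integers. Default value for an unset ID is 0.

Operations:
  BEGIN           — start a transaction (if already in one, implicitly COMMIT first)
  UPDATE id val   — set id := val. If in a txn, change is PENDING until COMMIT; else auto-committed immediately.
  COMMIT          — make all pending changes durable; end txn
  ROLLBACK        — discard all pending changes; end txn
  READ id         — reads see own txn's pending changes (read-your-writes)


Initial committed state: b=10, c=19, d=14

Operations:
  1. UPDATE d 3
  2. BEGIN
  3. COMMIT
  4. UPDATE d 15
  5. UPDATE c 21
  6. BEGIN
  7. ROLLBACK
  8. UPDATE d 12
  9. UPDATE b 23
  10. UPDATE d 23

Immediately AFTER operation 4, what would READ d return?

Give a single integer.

Initial committed: {b=10, c=19, d=14}
Op 1: UPDATE d=3 (auto-commit; committed d=3)
Op 2: BEGIN: in_txn=True, pending={}
Op 3: COMMIT: merged [] into committed; committed now {b=10, c=19, d=3}
Op 4: UPDATE d=15 (auto-commit; committed d=15)
After op 4: visible(d) = 15 (pending={}, committed={b=10, c=19, d=15})

Answer: 15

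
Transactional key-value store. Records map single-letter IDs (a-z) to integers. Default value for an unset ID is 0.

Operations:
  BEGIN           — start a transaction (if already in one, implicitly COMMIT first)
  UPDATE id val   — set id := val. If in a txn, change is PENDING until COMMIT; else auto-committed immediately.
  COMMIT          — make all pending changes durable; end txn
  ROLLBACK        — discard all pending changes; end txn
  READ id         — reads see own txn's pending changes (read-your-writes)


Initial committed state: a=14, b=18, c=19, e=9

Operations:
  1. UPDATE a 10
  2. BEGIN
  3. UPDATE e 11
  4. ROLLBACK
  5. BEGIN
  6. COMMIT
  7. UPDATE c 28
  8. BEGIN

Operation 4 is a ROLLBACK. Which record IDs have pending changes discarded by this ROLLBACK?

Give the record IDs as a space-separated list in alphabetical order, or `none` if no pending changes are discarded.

Answer: e

Derivation:
Initial committed: {a=14, b=18, c=19, e=9}
Op 1: UPDATE a=10 (auto-commit; committed a=10)
Op 2: BEGIN: in_txn=True, pending={}
Op 3: UPDATE e=11 (pending; pending now {e=11})
Op 4: ROLLBACK: discarded pending ['e']; in_txn=False
Op 5: BEGIN: in_txn=True, pending={}
Op 6: COMMIT: merged [] into committed; committed now {a=10, b=18, c=19, e=9}
Op 7: UPDATE c=28 (auto-commit; committed c=28)
Op 8: BEGIN: in_txn=True, pending={}
ROLLBACK at op 4 discards: ['e']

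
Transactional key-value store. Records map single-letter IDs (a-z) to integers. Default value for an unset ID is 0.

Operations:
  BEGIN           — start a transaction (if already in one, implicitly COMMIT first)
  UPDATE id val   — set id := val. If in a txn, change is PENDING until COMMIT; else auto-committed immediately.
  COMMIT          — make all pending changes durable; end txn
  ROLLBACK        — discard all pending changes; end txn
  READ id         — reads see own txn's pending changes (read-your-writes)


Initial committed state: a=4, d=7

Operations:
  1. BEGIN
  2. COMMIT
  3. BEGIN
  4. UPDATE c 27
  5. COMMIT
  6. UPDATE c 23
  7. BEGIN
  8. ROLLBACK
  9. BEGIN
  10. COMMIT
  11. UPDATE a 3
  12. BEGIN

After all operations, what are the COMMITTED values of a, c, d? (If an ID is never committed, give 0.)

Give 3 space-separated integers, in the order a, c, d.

Initial committed: {a=4, d=7}
Op 1: BEGIN: in_txn=True, pending={}
Op 2: COMMIT: merged [] into committed; committed now {a=4, d=7}
Op 3: BEGIN: in_txn=True, pending={}
Op 4: UPDATE c=27 (pending; pending now {c=27})
Op 5: COMMIT: merged ['c'] into committed; committed now {a=4, c=27, d=7}
Op 6: UPDATE c=23 (auto-commit; committed c=23)
Op 7: BEGIN: in_txn=True, pending={}
Op 8: ROLLBACK: discarded pending []; in_txn=False
Op 9: BEGIN: in_txn=True, pending={}
Op 10: COMMIT: merged [] into committed; committed now {a=4, c=23, d=7}
Op 11: UPDATE a=3 (auto-commit; committed a=3)
Op 12: BEGIN: in_txn=True, pending={}
Final committed: {a=3, c=23, d=7}

Answer: 3 23 7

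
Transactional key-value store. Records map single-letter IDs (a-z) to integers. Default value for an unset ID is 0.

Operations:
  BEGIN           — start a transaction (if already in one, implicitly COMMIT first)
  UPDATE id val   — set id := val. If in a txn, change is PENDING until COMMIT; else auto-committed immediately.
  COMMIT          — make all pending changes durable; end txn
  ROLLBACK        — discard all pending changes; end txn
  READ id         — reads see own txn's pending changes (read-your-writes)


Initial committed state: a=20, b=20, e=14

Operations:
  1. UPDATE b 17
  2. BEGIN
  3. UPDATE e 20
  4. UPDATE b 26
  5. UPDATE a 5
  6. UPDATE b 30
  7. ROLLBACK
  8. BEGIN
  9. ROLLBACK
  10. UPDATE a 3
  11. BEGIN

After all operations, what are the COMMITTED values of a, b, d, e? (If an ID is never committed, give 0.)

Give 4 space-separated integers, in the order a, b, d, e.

Answer: 3 17 0 14

Derivation:
Initial committed: {a=20, b=20, e=14}
Op 1: UPDATE b=17 (auto-commit; committed b=17)
Op 2: BEGIN: in_txn=True, pending={}
Op 3: UPDATE e=20 (pending; pending now {e=20})
Op 4: UPDATE b=26 (pending; pending now {b=26, e=20})
Op 5: UPDATE a=5 (pending; pending now {a=5, b=26, e=20})
Op 6: UPDATE b=30 (pending; pending now {a=5, b=30, e=20})
Op 7: ROLLBACK: discarded pending ['a', 'b', 'e']; in_txn=False
Op 8: BEGIN: in_txn=True, pending={}
Op 9: ROLLBACK: discarded pending []; in_txn=False
Op 10: UPDATE a=3 (auto-commit; committed a=3)
Op 11: BEGIN: in_txn=True, pending={}
Final committed: {a=3, b=17, e=14}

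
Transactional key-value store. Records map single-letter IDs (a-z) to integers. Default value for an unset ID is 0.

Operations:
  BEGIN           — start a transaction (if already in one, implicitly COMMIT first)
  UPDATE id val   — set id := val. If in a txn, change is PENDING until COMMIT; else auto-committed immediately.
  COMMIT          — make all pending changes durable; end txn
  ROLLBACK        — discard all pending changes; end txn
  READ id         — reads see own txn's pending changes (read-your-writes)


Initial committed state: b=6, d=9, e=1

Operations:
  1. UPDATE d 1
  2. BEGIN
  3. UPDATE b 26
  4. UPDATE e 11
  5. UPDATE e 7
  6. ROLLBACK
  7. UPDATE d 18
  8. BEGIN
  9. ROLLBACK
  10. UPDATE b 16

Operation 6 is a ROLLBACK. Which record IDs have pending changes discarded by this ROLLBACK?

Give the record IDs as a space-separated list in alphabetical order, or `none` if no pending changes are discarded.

Answer: b e

Derivation:
Initial committed: {b=6, d=9, e=1}
Op 1: UPDATE d=1 (auto-commit; committed d=1)
Op 2: BEGIN: in_txn=True, pending={}
Op 3: UPDATE b=26 (pending; pending now {b=26})
Op 4: UPDATE e=11 (pending; pending now {b=26, e=11})
Op 5: UPDATE e=7 (pending; pending now {b=26, e=7})
Op 6: ROLLBACK: discarded pending ['b', 'e']; in_txn=False
Op 7: UPDATE d=18 (auto-commit; committed d=18)
Op 8: BEGIN: in_txn=True, pending={}
Op 9: ROLLBACK: discarded pending []; in_txn=False
Op 10: UPDATE b=16 (auto-commit; committed b=16)
ROLLBACK at op 6 discards: ['b', 'e']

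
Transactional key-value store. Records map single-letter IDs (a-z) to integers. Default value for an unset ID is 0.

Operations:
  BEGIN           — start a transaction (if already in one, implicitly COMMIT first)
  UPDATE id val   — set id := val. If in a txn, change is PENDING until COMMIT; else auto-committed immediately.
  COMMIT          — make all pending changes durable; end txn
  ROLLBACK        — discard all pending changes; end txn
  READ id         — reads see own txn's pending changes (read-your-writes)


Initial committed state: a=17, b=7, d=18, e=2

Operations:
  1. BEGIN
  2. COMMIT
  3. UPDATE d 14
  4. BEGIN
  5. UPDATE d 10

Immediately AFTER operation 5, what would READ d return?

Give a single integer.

Initial committed: {a=17, b=7, d=18, e=2}
Op 1: BEGIN: in_txn=True, pending={}
Op 2: COMMIT: merged [] into committed; committed now {a=17, b=7, d=18, e=2}
Op 3: UPDATE d=14 (auto-commit; committed d=14)
Op 4: BEGIN: in_txn=True, pending={}
Op 5: UPDATE d=10 (pending; pending now {d=10})
After op 5: visible(d) = 10 (pending={d=10}, committed={a=17, b=7, d=14, e=2})

Answer: 10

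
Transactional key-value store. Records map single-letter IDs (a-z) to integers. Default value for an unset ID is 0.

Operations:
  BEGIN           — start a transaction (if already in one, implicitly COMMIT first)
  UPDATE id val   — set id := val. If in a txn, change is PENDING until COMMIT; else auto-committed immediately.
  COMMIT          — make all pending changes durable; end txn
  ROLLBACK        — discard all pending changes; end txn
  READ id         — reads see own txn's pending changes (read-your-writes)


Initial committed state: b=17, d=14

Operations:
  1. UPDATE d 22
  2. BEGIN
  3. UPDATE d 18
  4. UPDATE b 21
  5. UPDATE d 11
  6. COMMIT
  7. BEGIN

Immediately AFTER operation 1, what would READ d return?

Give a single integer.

Answer: 22

Derivation:
Initial committed: {b=17, d=14}
Op 1: UPDATE d=22 (auto-commit; committed d=22)
After op 1: visible(d) = 22 (pending={}, committed={b=17, d=22})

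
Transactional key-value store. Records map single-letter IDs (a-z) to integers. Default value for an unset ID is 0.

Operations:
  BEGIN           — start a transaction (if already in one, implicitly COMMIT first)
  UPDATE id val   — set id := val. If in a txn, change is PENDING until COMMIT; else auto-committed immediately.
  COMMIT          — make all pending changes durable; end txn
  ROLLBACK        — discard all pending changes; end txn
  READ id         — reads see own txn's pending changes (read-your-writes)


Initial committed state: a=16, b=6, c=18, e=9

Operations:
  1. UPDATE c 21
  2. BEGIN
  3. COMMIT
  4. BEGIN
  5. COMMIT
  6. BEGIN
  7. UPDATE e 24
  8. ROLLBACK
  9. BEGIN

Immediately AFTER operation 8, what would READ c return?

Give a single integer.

Initial committed: {a=16, b=6, c=18, e=9}
Op 1: UPDATE c=21 (auto-commit; committed c=21)
Op 2: BEGIN: in_txn=True, pending={}
Op 3: COMMIT: merged [] into committed; committed now {a=16, b=6, c=21, e=9}
Op 4: BEGIN: in_txn=True, pending={}
Op 5: COMMIT: merged [] into committed; committed now {a=16, b=6, c=21, e=9}
Op 6: BEGIN: in_txn=True, pending={}
Op 7: UPDATE e=24 (pending; pending now {e=24})
Op 8: ROLLBACK: discarded pending ['e']; in_txn=False
After op 8: visible(c) = 21 (pending={}, committed={a=16, b=6, c=21, e=9})

Answer: 21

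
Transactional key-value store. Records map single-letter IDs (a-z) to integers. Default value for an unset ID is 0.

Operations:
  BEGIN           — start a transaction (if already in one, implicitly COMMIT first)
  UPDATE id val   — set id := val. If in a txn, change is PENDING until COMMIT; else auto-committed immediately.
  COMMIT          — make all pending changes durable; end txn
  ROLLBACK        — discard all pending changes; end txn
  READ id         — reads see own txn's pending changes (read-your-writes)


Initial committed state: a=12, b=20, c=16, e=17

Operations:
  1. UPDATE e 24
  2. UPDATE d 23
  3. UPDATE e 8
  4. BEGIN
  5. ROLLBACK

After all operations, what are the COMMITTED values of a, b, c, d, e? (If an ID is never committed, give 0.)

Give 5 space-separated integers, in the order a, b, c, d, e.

Answer: 12 20 16 23 8

Derivation:
Initial committed: {a=12, b=20, c=16, e=17}
Op 1: UPDATE e=24 (auto-commit; committed e=24)
Op 2: UPDATE d=23 (auto-commit; committed d=23)
Op 3: UPDATE e=8 (auto-commit; committed e=8)
Op 4: BEGIN: in_txn=True, pending={}
Op 5: ROLLBACK: discarded pending []; in_txn=False
Final committed: {a=12, b=20, c=16, d=23, e=8}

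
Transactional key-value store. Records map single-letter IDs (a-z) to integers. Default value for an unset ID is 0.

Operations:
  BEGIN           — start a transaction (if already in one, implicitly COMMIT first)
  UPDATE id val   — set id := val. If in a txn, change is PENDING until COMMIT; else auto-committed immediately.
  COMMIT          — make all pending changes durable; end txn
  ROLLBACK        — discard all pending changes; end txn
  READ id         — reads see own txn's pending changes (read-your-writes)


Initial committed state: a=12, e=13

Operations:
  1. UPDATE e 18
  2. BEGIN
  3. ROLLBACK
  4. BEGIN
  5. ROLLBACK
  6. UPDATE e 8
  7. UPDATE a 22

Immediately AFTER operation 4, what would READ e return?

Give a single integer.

Answer: 18

Derivation:
Initial committed: {a=12, e=13}
Op 1: UPDATE e=18 (auto-commit; committed e=18)
Op 2: BEGIN: in_txn=True, pending={}
Op 3: ROLLBACK: discarded pending []; in_txn=False
Op 4: BEGIN: in_txn=True, pending={}
After op 4: visible(e) = 18 (pending={}, committed={a=12, e=18})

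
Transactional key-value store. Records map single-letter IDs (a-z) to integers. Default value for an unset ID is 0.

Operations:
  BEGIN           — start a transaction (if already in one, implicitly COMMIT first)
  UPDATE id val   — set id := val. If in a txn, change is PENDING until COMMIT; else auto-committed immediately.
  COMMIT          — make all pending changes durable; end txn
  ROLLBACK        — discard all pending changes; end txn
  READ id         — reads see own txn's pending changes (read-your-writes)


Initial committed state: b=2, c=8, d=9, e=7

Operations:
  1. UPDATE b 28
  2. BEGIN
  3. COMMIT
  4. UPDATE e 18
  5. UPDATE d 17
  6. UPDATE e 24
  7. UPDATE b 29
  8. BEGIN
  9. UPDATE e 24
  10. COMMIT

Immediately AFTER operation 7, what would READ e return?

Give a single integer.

Initial committed: {b=2, c=8, d=9, e=7}
Op 1: UPDATE b=28 (auto-commit; committed b=28)
Op 2: BEGIN: in_txn=True, pending={}
Op 3: COMMIT: merged [] into committed; committed now {b=28, c=8, d=9, e=7}
Op 4: UPDATE e=18 (auto-commit; committed e=18)
Op 5: UPDATE d=17 (auto-commit; committed d=17)
Op 6: UPDATE e=24 (auto-commit; committed e=24)
Op 7: UPDATE b=29 (auto-commit; committed b=29)
After op 7: visible(e) = 24 (pending={}, committed={b=29, c=8, d=17, e=24})

Answer: 24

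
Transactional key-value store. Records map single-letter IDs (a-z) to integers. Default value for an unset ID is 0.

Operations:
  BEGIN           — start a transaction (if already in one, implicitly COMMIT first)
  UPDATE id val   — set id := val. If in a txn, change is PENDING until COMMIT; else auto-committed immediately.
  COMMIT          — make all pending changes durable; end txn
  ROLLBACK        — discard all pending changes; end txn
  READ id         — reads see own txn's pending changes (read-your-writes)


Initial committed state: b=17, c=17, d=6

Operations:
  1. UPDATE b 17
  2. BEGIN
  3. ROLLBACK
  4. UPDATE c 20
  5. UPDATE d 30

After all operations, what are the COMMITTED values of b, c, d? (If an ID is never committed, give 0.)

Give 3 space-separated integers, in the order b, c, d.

Answer: 17 20 30

Derivation:
Initial committed: {b=17, c=17, d=6}
Op 1: UPDATE b=17 (auto-commit; committed b=17)
Op 2: BEGIN: in_txn=True, pending={}
Op 3: ROLLBACK: discarded pending []; in_txn=False
Op 4: UPDATE c=20 (auto-commit; committed c=20)
Op 5: UPDATE d=30 (auto-commit; committed d=30)
Final committed: {b=17, c=20, d=30}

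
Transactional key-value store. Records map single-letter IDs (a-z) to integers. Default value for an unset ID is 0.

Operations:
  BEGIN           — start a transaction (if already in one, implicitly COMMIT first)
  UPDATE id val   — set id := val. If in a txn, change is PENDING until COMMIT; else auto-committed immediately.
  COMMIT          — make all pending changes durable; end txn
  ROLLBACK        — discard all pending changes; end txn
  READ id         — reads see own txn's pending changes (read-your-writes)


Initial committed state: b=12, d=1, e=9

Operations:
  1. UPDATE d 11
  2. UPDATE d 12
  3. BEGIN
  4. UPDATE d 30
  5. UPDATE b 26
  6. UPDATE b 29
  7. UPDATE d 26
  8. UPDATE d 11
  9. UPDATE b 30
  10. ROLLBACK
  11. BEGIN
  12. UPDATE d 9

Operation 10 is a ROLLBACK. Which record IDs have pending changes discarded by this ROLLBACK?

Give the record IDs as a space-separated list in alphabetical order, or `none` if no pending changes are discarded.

Initial committed: {b=12, d=1, e=9}
Op 1: UPDATE d=11 (auto-commit; committed d=11)
Op 2: UPDATE d=12 (auto-commit; committed d=12)
Op 3: BEGIN: in_txn=True, pending={}
Op 4: UPDATE d=30 (pending; pending now {d=30})
Op 5: UPDATE b=26 (pending; pending now {b=26, d=30})
Op 6: UPDATE b=29 (pending; pending now {b=29, d=30})
Op 7: UPDATE d=26 (pending; pending now {b=29, d=26})
Op 8: UPDATE d=11 (pending; pending now {b=29, d=11})
Op 9: UPDATE b=30 (pending; pending now {b=30, d=11})
Op 10: ROLLBACK: discarded pending ['b', 'd']; in_txn=False
Op 11: BEGIN: in_txn=True, pending={}
Op 12: UPDATE d=9 (pending; pending now {d=9})
ROLLBACK at op 10 discards: ['b', 'd']

Answer: b d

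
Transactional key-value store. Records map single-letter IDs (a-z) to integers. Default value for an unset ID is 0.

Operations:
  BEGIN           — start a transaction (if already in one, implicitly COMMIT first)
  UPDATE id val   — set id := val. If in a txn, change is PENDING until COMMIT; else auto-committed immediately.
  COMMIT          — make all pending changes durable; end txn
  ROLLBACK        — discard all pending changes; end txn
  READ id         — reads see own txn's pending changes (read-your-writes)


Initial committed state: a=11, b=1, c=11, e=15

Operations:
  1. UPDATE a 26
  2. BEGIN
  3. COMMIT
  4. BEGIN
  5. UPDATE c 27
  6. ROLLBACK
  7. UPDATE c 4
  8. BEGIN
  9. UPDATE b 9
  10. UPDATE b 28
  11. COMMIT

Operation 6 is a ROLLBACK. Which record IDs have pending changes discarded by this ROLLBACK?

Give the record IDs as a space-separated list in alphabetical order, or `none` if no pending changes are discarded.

Initial committed: {a=11, b=1, c=11, e=15}
Op 1: UPDATE a=26 (auto-commit; committed a=26)
Op 2: BEGIN: in_txn=True, pending={}
Op 3: COMMIT: merged [] into committed; committed now {a=26, b=1, c=11, e=15}
Op 4: BEGIN: in_txn=True, pending={}
Op 5: UPDATE c=27 (pending; pending now {c=27})
Op 6: ROLLBACK: discarded pending ['c']; in_txn=False
Op 7: UPDATE c=4 (auto-commit; committed c=4)
Op 8: BEGIN: in_txn=True, pending={}
Op 9: UPDATE b=9 (pending; pending now {b=9})
Op 10: UPDATE b=28 (pending; pending now {b=28})
Op 11: COMMIT: merged ['b'] into committed; committed now {a=26, b=28, c=4, e=15}
ROLLBACK at op 6 discards: ['c']

Answer: c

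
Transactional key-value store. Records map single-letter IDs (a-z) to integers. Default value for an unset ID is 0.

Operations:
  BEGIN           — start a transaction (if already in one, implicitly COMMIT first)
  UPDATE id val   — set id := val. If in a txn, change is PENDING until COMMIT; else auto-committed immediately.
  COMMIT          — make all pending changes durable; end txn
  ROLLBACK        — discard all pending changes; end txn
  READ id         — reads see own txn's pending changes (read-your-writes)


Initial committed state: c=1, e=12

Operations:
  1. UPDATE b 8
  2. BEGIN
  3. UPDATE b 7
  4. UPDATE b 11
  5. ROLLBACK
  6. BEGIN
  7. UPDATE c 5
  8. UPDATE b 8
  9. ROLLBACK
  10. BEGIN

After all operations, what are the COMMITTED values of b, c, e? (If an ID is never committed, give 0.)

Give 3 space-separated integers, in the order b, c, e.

Answer: 8 1 12

Derivation:
Initial committed: {c=1, e=12}
Op 1: UPDATE b=8 (auto-commit; committed b=8)
Op 2: BEGIN: in_txn=True, pending={}
Op 3: UPDATE b=7 (pending; pending now {b=7})
Op 4: UPDATE b=11 (pending; pending now {b=11})
Op 5: ROLLBACK: discarded pending ['b']; in_txn=False
Op 6: BEGIN: in_txn=True, pending={}
Op 7: UPDATE c=5 (pending; pending now {c=5})
Op 8: UPDATE b=8 (pending; pending now {b=8, c=5})
Op 9: ROLLBACK: discarded pending ['b', 'c']; in_txn=False
Op 10: BEGIN: in_txn=True, pending={}
Final committed: {b=8, c=1, e=12}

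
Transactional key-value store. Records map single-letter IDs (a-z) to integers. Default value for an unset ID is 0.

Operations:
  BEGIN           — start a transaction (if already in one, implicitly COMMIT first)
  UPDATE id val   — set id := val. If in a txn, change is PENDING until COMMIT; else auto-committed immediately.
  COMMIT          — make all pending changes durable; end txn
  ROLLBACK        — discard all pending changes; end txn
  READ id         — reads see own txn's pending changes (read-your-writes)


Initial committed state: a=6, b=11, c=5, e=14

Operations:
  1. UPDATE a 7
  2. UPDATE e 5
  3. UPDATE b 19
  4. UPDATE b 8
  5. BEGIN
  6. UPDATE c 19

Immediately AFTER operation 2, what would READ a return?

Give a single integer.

Initial committed: {a=6, b=11, c=5, e=14}
Op 1: UPDATE a=7 (auto-commit; committed a=7)
Op 2: UPDATE e=5 (auto-commit; committed e=5)
After op 2: visible(a) = 7 (pending={}, committed={a=7, b=11, c=5, e=5})

Answer: 7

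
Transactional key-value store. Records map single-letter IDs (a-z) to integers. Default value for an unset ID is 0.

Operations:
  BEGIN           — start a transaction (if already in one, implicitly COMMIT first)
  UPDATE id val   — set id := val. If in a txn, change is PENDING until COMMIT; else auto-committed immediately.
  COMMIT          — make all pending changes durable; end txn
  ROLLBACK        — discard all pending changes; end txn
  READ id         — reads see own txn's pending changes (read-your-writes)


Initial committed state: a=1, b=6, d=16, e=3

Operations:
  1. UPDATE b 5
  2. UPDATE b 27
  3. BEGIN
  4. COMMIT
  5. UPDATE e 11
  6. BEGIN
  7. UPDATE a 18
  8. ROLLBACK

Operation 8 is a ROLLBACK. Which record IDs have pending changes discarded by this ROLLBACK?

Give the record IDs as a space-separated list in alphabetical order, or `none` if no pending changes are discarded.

Initial committed: {a=1, b=6, d=16, e=3}
Op 1: UPDATE b=5 (auto-commit; committed b=5)
Op 2: UPDATE b=27 (auto-commit; committed b=27)
Op 3: BEGIN: in_txn=True, pending={}
Op 4: COMMIT: merged [] into committed; committed now {a=1, b=27, d=16, e=3}
Op 5: UPDATE e=11 (auto-commit; committed e=11)
Op 6: BEGIN: in_txn=True, pending={}
Op 7: UPDATE a=18 (pending; pending now {a=18})
Op 8: ROLLBACK: discarded pending ['a']; in_txn=False
ROLLBACK at op 8 discards: ['a']

Answer: a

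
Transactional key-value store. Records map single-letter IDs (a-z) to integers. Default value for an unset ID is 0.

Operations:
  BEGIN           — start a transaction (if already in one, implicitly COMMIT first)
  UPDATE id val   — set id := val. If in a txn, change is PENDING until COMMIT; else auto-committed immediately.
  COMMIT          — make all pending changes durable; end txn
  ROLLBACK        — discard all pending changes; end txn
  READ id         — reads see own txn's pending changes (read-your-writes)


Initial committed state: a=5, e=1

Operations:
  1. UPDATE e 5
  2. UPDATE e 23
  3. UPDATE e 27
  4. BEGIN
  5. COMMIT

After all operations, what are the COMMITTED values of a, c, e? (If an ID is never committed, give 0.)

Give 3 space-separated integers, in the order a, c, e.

Answer: 5 0 27

Derivation:
Initial committed: {a=5, e=1}
Op 1: UPDATE e=5 (auto-commit; committed e=5)
Op 2: UPDATE e=23 (auto-commit; committed e=23)
Op 3: UPDATE e=27 (auto-commit; committed e=27)
Op 4: BEGIN: in_txn=True, pending={}
Op 5: COMMIT: merged [] into committed; committed now {a=5, e=27}
Final committed: {a=5, e=27}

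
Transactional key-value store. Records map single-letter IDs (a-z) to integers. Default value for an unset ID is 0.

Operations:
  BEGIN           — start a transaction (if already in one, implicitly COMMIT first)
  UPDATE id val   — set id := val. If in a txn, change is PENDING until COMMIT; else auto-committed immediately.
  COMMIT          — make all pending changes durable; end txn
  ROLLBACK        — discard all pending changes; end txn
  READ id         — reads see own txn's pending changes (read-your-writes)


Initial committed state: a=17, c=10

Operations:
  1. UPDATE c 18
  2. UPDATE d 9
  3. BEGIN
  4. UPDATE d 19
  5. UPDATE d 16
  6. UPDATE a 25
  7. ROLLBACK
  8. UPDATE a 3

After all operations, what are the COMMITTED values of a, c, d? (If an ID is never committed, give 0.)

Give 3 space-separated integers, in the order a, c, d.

Answer: 3 18 9

Derivation:
Initial committed: {a=17, c=10}
Op 1: UPDATE c=18 (auto-commit; committed c=18)
Op 2: UPDATE d=9 (auto-commit; committed d=9)
Op 3: BEGIN: in_txn=True, pending={}
Op 4: UPDATE d=19 (pending; pending now {d=19})
Op 5: UPDATE d=16 (pending; pending now {d=16})
Op 6: UPDATE a=25 (pending; pending now {a=25, d=16})
Op 7: ROLLBACK: discarded pending ['a', 'd']; in_txn=False
Op 8: UPDATE a=3 (auto-commit; committed a=3)
Final committed: {a=3, c=18, d=9}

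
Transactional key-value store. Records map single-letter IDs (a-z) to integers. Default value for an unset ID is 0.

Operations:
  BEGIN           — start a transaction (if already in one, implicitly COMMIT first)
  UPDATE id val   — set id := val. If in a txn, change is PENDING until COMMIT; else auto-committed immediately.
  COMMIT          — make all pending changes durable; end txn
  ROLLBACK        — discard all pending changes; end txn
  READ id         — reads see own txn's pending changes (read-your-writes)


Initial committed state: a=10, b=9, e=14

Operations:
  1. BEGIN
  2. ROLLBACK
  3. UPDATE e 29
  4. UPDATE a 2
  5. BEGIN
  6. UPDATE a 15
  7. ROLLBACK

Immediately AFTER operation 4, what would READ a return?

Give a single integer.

Answer: 2

Derivation:
Initial committed: {a=10, b=9, e=14}
Op 1: BEGIN: in_txn=True, pending={}
Op 2: ROLLBACK: discarded pending []; in_txn=False
Op 3: UPDATE e=29 (auto-commit; committed e=29)
Op 4: UPDATE a=2 (auto-commit; committed a=2)
After op 4: visible(a) = 2 (pending={}, committed={a=2, b=9, e=29})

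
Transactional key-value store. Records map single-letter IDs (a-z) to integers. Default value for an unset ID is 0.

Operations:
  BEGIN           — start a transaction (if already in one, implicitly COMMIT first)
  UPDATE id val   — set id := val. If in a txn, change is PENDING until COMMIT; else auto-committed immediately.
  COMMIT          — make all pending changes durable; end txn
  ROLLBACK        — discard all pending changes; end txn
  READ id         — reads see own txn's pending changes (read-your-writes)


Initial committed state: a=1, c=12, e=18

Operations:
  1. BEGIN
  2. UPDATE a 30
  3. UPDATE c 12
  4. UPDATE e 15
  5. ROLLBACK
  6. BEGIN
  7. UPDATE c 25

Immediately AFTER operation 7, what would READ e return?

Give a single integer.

Answer: 18

Derivation:
Initial committed: {a=1, c=12, e=18}
Op 1: BEGIN: in_txn=True, pending={}
Op 2: UPDATE a=30 (pending; pending now {a=30})
Op 3: UPDATE c=12 (pending; pending now {a=30, c=12})
Op 4: UPDATE e=15 (pending; pending now {a=30, c=12, e=15})
Op 5: ROLLBACK: discarded pending ['a', 'c', 'e']; in_txn=False
Op 6: BEGIN: in_txn=True, pending={}
Op 7: UPDATE c=25 (pending; pending now {c=25})
After op 7: visible(e) = 18 (pending={c=25}, committed={a=1, c=12, e=18})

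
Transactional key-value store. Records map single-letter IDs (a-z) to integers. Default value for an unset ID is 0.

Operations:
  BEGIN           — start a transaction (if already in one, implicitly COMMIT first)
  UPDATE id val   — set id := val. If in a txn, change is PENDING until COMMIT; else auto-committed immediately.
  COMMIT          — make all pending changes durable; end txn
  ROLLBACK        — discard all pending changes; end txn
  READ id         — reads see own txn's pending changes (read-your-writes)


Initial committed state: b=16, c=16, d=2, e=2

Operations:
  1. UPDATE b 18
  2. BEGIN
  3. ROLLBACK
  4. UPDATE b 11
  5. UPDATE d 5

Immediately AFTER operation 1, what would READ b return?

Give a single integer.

Initial committed: {b=16, c=16, d=2, e=2}
Op 1: UPDATE b=18 (auto-commit; committed b=18)
After op 1: visible(b) = 18 (pending={}, committed={b=18, c=16, d=2, e=2})

Answer: 18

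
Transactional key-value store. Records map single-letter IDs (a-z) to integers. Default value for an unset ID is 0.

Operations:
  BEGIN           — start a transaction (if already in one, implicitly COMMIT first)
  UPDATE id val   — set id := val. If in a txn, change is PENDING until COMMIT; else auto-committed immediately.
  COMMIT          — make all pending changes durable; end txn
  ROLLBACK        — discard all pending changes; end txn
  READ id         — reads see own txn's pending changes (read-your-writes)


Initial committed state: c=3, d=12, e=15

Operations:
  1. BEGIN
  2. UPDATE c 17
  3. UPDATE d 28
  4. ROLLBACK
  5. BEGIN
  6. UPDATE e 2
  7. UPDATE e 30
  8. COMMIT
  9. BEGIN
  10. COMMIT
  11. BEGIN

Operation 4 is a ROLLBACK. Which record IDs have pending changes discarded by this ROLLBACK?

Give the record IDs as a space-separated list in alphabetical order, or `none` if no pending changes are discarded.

Answer: c d

Derivation:
Initial committed: {c=3, d=12, e=15}
Op 1: BEGIN: in_txn=True, pending={}
Op 2: UPDATE c=17 (pending; pending now {c=17})
Op 3: UPDATE d=28 (pending; pending now {c=17, d=28})
Op 4: ROLLBACK: discarded pending ['c', 'd']; in_txn=False
Op 5: BEGIN: in_txn=True, pending={}
Op 6: UPDATE e=2 (pending; pending now {e=2})
Op 7: UPDATE e=30 (pending; pending now {e=30})
Op 8: COMMIT: merged ['e'] into committed; committed now {c=3, d=12, e=30}
Op 9: BEGIN: in_txn=True, pending={}
Op 10: COMMIT: merged [] into committed; committed now {c=3, d=12, e=30}
Op 11: BEGIN: in_txn=True, pending={}
ROLLBACK at op 4 discards: ['c', 'd']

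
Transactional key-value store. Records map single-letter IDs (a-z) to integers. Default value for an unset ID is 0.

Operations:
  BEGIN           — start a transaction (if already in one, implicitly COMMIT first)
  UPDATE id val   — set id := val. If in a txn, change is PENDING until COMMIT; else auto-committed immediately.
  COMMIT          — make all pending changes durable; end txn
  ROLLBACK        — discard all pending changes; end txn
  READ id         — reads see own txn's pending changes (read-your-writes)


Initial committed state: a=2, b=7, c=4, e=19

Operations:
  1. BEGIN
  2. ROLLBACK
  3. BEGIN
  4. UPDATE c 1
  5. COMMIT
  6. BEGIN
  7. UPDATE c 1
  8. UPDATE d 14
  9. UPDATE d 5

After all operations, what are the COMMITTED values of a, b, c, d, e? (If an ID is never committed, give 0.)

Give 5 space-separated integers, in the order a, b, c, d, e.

Initial committed: {a=2, b=7, c=4, e=19}
Op 1: BEGIN: in_txn=True, pending={}
Op 2: ROLLBACK: discarded pending []; in_txn=False
Op 3: BEGIN: in_txn=True, pending={}
Op 4: UPDATE c=1 (pending; pending now {c=1})
Op 5: COMMIT: merged ['c'] into committed; committed now {a=2, b=7, c=1, e=19}
Op 6: BEGIN: in_txn=True, pending={}
Op 7: UPDATE c=1 (pending; pending now {c=1})
Op 8: UPDATE d=14 (pending; pending now {c=1, d=14})
Op 9: UPDATE d=5 (pending; pending now {c=1, d=5})
Final committed: {a=2, b=7, c=1, e=19}

Answer: 2 7 1 0 19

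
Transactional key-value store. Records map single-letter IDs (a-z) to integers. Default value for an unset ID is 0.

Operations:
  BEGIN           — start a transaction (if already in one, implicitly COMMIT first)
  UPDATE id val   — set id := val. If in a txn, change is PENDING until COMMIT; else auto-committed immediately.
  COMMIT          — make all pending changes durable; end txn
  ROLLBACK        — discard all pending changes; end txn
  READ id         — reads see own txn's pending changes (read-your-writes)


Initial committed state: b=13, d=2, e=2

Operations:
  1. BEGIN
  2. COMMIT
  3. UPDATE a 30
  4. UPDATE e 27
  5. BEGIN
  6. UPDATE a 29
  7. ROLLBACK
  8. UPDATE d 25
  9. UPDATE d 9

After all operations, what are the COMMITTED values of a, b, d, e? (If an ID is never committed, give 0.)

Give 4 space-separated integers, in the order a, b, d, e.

Answer: 30 13 9 27

Derivation:
Initial committed: {b=13, d=2, e=2}
Op 1: BEGIN: in_txn=True, pending={}
Op 2: COMMIT: merged [] into committed; committed now {b=13, d=2, e=2}
Op 3: UPDATE a=30 (auto-commit; committed a=30)
Op 4: UPDATE e=27 (auto-commit; committed e=27)
Op 5: BEGIN: in_txn=True, pending={}
Op 6: UPDATE a=29 (pending; pending now {a=29})
Op 7: ROLLBACK: discarded pending ['a']; in_txn=False
Op 8: UPDATE d=25 (auto-commit; committed d=25)
Op 9: UPDATE d=9 (auto-commit; committed d=9)
Final committed: {a=30, b=13, d=9, e=27}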